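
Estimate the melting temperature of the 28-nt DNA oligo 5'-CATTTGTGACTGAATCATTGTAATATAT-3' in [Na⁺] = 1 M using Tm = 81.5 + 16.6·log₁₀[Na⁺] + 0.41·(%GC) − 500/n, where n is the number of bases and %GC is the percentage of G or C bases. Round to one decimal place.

73.9°C

Length n = 28. Scanning the sequence gives A=9, C=3, T=12, G=4.
G+C = 7, so %GC = 7/28 × 100 = 25%
Salt term: 16.6 × (0) = 0
GC term: 0.41 × 25 = 10.25; length term: −500/28 = −17.857
Tm = 81.5 + (0) + 10.25 − 17.857 = 73.893 → 73.9°C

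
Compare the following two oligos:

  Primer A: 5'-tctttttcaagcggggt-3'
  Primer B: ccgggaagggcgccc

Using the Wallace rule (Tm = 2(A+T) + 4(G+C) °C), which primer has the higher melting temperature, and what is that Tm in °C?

Primer A: A+T=9, G+C=8 → Tm = 2(9)+4(8) = 50°C
Primer B: A+T=2, G+C=13 → Tm = 2(2)+4(13) = 56°C
50°C vs 56°C → primer B is higher.

Primer B, 56°C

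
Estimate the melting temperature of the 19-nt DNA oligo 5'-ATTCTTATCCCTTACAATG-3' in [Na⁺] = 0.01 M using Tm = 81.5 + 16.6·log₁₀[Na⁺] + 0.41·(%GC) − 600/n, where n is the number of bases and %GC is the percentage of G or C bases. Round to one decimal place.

29.7°C

Length n = 19. A=5, G=1, C=5, T=8
G+C = 6, so %GC = 6/19 × 100 = 31.579%
Salt term: 16.6 × (-2) = -33.2
GC term: 0.41 × 31.579 = 12.947; length term: −600/19 = −31.579
Tm = 81.5 + (-33.2) + 12.947 − 31.579 = 29.668 → 29.7°C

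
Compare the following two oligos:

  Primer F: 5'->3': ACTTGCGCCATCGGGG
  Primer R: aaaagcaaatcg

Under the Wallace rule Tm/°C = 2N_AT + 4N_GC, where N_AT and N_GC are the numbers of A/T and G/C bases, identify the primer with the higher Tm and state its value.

Primer F: A+T=5, G+C=11 → Tm = 2(5)+4(11) = 54°C
Primer R: A+T=8, G+C=4 → Tm = 2(8)+4(4) = 32°C
54°C vs 32°C → primer F is higher.

Primer F, 54°C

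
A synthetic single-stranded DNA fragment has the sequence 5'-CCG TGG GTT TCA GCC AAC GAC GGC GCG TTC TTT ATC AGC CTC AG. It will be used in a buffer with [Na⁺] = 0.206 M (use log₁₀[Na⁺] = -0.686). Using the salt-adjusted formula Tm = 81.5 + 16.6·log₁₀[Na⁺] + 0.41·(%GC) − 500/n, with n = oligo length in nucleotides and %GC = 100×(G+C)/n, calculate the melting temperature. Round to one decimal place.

83.0°C

Length n = 44. Scanning the sequence gives T=11, C=14, A=7, G=12.
G+C = 26, so %GC = 26/44 × 100 = 59.091%
Salt term: 16.6 × (-0.686) = -11.388
GC term: 0.41 × 59.091 = 24.227; length term: −500/44 = −11.364
Tm = 81.5 + (-11.388) + 24.227 − 11.364 = 82.975 → 83.0°C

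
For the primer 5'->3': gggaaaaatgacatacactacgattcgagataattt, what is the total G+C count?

12

Counting bases: C=5, T=9, A=15, G=7
Total G or C: 7 + 5 = 12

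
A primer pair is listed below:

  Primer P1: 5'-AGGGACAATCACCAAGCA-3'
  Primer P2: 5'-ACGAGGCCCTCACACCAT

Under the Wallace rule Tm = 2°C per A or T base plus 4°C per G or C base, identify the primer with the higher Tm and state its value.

Primer P2, 58°C

Primer P1: A+T=9, G+C=9 → Tm = 2(9)+4(9) = 54°C
Primer P2: A+T=7, G+C=11 → Tm = 2(7)+4(11) = 58°C
54°C vs 58°C → primer P2 is higher.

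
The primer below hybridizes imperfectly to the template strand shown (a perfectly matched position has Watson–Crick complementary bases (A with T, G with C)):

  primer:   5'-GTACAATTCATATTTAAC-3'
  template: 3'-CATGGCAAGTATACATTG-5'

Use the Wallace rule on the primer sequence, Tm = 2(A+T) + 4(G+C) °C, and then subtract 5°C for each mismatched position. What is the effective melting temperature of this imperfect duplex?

29°C

Primer base counts: A=7, T=7, G=1, C=3 → A+T=14, G+C=4
Perfect-match Tm = 2(14) + 4(4) = 28 + 16 = 44°C
Mismatches (positions where the bases are not complementary): 3 (at positions 5, 6, 14)
Effective Tm = 44 − 3×5 = 44 − 15 = 29°C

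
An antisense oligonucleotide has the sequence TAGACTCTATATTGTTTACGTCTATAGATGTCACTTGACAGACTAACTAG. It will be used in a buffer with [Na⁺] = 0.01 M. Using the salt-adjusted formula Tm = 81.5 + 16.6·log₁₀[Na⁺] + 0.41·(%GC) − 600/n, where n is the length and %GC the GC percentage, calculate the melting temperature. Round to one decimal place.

50.2°C

Length n = 50. T=18, C=9, A=15, G=8
G+C = 17, so %GC = 17/50 × 100 = 34%
Salt term: 16.6 × (-2) = -33.2
GC term: 0.41 × 34 = 13.94; length term: −600/50 = −12
Tm = 81.5 + (-33.2) + 13.94 − 12 = 50.24 → 50.2°C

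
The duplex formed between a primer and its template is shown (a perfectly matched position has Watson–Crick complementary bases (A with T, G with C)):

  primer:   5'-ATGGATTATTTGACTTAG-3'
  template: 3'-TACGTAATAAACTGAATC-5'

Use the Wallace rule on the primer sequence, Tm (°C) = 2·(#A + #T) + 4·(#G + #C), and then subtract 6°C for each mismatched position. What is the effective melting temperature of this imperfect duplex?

40°C

Primer base counts: A=5, T=8, G=4, C=1 → A+T=13, G+C=5
Perfect-match Tm = 2(13) + 4(5) = 26 + 20 = 46°C
Mismatches (positions where the bases are not complementary): 1 (at position 4)
Effective Tm = 46 − 1×6 = 46 − 6 = 40°C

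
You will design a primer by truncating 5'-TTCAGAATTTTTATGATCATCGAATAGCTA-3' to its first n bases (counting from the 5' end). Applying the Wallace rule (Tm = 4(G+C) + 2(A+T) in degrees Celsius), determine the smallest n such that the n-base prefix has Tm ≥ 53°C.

n = 22

First 21 bases: TTCAGAATTTTTATGATCATC → Tm = 52°C (< 53°C)
First 22 bases: TTCAGAATTTTTATGATCATCG → Tm = 56°C (≥ 53°C)
Since every base adds ≥2°C, Tm only increases with n, so the threshold is first crossed at n = 22.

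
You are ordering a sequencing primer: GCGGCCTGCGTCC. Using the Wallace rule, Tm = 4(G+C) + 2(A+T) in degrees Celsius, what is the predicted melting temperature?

Base counts: G=5, T=2, C=6, A=0
AT pairs contribute 2, GC pairs contribute 11.
Tm = 2(2) + 4(11) = 4 + 44 = 48°C

48°C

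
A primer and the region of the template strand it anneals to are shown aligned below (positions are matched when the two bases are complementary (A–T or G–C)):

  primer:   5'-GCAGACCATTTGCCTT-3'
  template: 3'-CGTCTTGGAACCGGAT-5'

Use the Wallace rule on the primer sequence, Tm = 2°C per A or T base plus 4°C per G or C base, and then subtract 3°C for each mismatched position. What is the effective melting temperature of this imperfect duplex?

36°C

Primer base counts: A=3, T=5, G=3, C=5 → A+T=8, G+C=8
Perfect-match Tm = 2(8) + 4(8) = 16 + 32 = 48°C
Mismatches (positions where the bases are not complementary): 4 (at positions 6, 8, 11, 16)
Effective Tm = 48 − 4×3 = 48 − 12 = 36°C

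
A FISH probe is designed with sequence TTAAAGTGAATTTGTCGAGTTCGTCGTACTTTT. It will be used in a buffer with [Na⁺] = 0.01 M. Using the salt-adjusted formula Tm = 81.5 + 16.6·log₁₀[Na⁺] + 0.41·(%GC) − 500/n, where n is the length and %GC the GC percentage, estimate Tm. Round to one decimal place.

46.8°C

Length n = 33. A=7, G=7, C=4, T=15
G+C = 11, so %GC = 11/33 × 100 = 33.333%
Salt term: 16.6 × (-2) = -33.2
GC term: 0.41 × 33.333 = 13.667; length term: −500/33 = −15.152
Tm = 81.5 + (-33.2) + 13.667 − 15.152 = 46.815 → 46.8°C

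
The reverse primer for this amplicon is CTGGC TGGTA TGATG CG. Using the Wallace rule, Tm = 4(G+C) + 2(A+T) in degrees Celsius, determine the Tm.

54°C

C=3, T=5, G=7, A=2
AT pairs contribute 7, GC pairs contribute 10.
Tm = 2×7 + 4×10 = 54°C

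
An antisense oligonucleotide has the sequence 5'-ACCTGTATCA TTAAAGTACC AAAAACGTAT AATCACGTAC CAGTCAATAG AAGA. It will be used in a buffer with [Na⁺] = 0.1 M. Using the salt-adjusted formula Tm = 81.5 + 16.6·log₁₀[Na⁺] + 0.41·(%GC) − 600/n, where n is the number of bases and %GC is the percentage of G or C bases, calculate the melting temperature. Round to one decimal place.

67.5°C

Length n = 54. Counting bases: G=7, A=24, T=12, C=11
G+C = 18, so %GC = 18/54 × 100 = 33.333%
Salt term: 16.6 × (-1) = -16.6
GC term: 0.41 × 33.333 = 13.667; length term: −600/54 = −11.111
Tm = 81.5 + (-16.6) + 13.667 − 11.111 = 67.456 → 67.5°C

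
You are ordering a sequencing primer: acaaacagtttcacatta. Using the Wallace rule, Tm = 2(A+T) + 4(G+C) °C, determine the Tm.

46°C

C=4, G=1, T=5, A=8
AT pairs contribute 13, GC pairs contribute 5.
Tm = 4·5 + 2·13 = 20 + 26 = 46°C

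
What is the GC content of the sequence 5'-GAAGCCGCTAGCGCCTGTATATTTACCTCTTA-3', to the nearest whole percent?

47%

Base counts: C=9, T=10, A=7, G=6
G+C = 6 + 9 = 15 out of 32 bases
%GC = 15/32 × 100 = 46.88% ≈ 47%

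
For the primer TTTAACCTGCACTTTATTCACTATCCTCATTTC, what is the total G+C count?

Counting bases: T=15, A=7, G=1, C=10
Total G or C: 1 + 10 = 11

11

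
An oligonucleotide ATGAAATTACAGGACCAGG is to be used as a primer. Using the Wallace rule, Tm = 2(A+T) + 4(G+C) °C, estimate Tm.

Scanning the sequence gives G=5, T=3, A=8, C=3.
A+T = 11, G+C = 8
Tm = 4·8 + 2·11 = 32 + 22 = 54°C

54°C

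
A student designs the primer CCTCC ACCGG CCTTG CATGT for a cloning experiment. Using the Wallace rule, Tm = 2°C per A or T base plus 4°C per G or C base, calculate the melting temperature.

66°C

Base counts: C=9, T=5, G=4, A=2
A+T = 7, G+C = 13
Tm = 4·13 + 2·7 = 52 + 14 = 66°C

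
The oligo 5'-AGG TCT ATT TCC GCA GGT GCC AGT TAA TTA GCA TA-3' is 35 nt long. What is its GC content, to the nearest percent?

43%

Scanning the sequence gives G=8, A=9, T=11, C=7.
G+C = 8 + 7 = 15 out of 35 bases
%GC = 15/35 × 100 = 42.86% ≈ 43%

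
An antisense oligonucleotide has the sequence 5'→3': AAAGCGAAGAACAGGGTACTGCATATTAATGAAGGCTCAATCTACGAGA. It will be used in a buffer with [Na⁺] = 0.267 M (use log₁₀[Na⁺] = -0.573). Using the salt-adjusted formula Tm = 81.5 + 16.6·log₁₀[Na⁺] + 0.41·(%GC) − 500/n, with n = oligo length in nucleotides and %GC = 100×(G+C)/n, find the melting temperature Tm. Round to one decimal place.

78.5°C

Length n = 49. Scanning the sequence gives G=12, C=8, A=20, T=9.
G+C = 20, so %GC = 20/49 × 100 = 40.816%
Salt term: 16.6 × (-0.573) = -9.512
GC term: 0.41 × 40.816 = 16.735; length term: −500/49 = −10.204
Tm = 81.5 + (-9.512) + 16.735 − 10.204 = 78.519 → 78.5°C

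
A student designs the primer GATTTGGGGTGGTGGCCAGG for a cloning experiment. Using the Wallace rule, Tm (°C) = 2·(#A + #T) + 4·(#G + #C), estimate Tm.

Base counts: T=5, A=2, G=11, C=2
A+T = 7, G+C = 13
Tm = 4·13 + 2·7 = 52 + 14 = 66°C

66°C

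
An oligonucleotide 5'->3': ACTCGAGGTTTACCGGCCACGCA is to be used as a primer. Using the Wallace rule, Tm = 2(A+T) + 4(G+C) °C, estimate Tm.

Base counts: T=4, G=6, C=8, A=5
AT pairs contribute 9, GC pairs contribute 14.
Tm = 2×9 + 4×14 = 74°C

74°C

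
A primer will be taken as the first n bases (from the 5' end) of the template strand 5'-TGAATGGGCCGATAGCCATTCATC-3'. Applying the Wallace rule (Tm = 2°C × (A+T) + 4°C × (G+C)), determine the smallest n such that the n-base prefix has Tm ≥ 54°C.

n = 17

First 16 bases: TGAATGGGCCGATAGC → Tm = 50°C (< 54°C)
First 17 bases: TGAATGGGCCGATAGCC → Tm = 54°C (≥ 54°C)
Each additional base adds 2°C (A/T) or 4°C (G/C), so Tm is non-decreasing in n; n = 17 is the first length to reach 54°C.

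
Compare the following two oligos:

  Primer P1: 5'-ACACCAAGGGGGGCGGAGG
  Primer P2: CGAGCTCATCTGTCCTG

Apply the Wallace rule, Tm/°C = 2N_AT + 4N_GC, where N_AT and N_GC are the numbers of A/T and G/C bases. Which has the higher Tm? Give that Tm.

Primer P1, 66°C

Primer P1: A+T=5, G+C=14 → Tm = 2(5)+4(14) = 66°C
Primer P2: A+T=7, G+C=10 → Tm = 2(7)+4(10) = 54°C
66°C vs 54°C → primer P1 is higher.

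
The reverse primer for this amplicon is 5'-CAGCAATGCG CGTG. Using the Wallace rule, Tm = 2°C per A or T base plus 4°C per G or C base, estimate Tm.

46°C

Base counts: C=4, T=2, A=3, G=5
So N_AT = 5 and N_GC = 9.
Tm = 2×5 + 4×9 = 46°C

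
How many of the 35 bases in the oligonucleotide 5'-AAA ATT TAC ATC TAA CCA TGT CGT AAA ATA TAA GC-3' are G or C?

9

Counting bases: A=16, T=10, G=3, C=6
G+C = 3 + 6 = 9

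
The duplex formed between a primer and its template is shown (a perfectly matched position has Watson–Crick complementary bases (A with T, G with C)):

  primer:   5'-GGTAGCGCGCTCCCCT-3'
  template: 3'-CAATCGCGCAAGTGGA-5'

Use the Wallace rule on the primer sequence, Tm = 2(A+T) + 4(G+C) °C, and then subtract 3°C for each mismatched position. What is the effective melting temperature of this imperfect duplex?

Primer base counts: A=1, T=3, G=5, C=7 → A+T=4, G+C=12
Perfect-match Tm = 2(4) + 4(12) = 8 + 48 = 56°C
Mismatches (positions where the bases are not complementary): 3 (at positions 2, 10, 13)
Effective Tm = 56 − 3×3 = 56 − 9 = 47°C

47°C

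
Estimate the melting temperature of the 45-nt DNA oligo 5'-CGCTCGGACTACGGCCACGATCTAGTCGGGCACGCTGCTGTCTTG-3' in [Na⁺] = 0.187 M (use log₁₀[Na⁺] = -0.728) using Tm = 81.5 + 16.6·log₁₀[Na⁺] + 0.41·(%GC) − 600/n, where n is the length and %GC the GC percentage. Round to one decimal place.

82.5°C

Length n = 45. T=10, A=6, C=15, G=14
G+C = 29, so %GC = 29/45 × 100 = 64.444%
Salt term: 16.6 × (-0.728) = -12.085
GC term: 0.41 × 64.444 = 26.422; length term: −600/45 = −13.333
Tm = 81.5 + (-12.085) + 26.422 − 13.333 = 82.504 → 82.5°C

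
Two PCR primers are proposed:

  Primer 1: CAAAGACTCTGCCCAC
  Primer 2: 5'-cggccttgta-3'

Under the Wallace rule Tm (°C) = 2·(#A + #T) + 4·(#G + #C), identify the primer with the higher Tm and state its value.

Primer 1: A+T=7, G+C=9 → Tm = 2(7)+4(9) = 50°C
Primer 2: A+T=4, G+C=6 → Tm = 2(4)+4(6) = 32°C
50°C vs 32°C → primer 1 is higher.

Primer 1, 50°C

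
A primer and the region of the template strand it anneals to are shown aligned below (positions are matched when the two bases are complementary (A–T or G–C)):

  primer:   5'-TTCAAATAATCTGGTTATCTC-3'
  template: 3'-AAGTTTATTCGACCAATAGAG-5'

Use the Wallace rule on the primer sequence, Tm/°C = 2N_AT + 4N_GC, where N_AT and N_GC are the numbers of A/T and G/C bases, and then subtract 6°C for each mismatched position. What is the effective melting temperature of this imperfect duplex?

Primer base counts: A=6, T=9, G=2, C=4 → A+T=15, G+C=6
Perfect-match Tm = 2(15) + 4(6) = 30 + 24 = 54°C
Mismatches (positions where the bases are not complementary): 1 (at position 10)
Effective Tm = 54 − 1×6 = 54 − 6 = 48°C

48°C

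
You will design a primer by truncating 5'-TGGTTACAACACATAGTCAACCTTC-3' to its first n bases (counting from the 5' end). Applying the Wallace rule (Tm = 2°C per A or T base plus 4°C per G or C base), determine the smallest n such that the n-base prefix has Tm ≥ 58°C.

n = 21

First 20 bases: TGGTTACAACACATAGTCAA → Tm = 54°C (< 58°C)
First 21 bases: TGGTTACAACACATAGTCAAC → Tm = 58°C (≥ 58°C)
Each additional base adds 2°C (A/T) or 4°C (G/C), so Tm is non-decreasing in n; n = 21 is the first length to reach 58°C.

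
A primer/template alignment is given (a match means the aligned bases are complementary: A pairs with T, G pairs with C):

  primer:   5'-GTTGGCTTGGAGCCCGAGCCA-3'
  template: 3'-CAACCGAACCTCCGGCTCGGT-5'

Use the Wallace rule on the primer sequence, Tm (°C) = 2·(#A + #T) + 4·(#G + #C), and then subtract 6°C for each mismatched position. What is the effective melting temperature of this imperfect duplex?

64°C

Primer base counts: A=3, T=4, G=8, C=6 → A+T=7, G+C=14
Perfect-match Tm = 2(7) + 4(14) = 14 + 56 = 70°C
Mismatches (positions where the bases are not complementary): 1 (at position 13)
Effective Tm = 70 − 1×6 = 70 − 6 = 64°C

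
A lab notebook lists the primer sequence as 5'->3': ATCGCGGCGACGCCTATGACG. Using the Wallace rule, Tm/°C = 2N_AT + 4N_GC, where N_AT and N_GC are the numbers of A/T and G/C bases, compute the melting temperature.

70°C

A=4, G=7, T=3, C=7
A+T = 7, G+C = 14
Tm = 2(7) + 4(14) = 14 + 56 = 70°C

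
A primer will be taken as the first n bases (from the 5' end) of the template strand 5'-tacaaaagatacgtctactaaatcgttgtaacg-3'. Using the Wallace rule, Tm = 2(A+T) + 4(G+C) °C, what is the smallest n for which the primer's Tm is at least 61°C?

n = 24

First 23 bases: TACAAAAGATACGTCTACTAAAT → Tm = 58°C (< 61°C)
First 24 bases: TACAAAAGATACGTCTACTAAATC → Tm = 62°C (≥ 61°C)
Since every base adds ≥2°C, Tm only increases with n, so the threshold is first crossed at n = 24.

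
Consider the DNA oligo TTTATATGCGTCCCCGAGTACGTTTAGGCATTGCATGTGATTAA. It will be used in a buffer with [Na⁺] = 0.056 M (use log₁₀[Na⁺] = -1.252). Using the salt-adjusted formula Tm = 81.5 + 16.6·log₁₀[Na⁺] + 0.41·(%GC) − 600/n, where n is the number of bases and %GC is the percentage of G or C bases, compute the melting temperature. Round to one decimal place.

Length n = 44. Base counts: C=8, A=10, T=16, G=10
G+C = 18, so %GC = 18/44 × 100 = 40.909%
Salt term: 16.6 × (-1.252) = -20.783
GC term: 0.41 × 40.909 = 16.773; length term: −600/44 = −13.636
Tm = 81.5 + (-20.783) + 16.773 − 13.636 = 63.854 → 63.9°C

63.9°C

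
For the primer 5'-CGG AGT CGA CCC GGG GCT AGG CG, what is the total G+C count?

18

T=2, G=11, C=7, A=3
G+C = 11 + 7 = 18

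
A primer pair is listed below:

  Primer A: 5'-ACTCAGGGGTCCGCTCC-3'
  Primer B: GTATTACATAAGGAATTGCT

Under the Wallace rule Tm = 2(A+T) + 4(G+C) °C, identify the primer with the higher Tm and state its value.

Primer A, 58°C

Primer A: A+T=5, G+C=12 → Tm = 2(5)+4(12) = 58°C
Primer B: A+T=14, G+C=6 → Tm = 2(14)+4(6) = 52°C
58°C vs 52°C → primer A is higher.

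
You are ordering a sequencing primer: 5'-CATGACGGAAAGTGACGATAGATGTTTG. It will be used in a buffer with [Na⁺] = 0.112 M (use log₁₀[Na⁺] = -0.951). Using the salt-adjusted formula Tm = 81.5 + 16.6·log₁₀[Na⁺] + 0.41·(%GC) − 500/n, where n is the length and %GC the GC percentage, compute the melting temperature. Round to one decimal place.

65.4°C

Length n = 28. Base counts: G=9, A=9, C=3, T=7
G+C = 12, so %GC = 12/28 × 100 = 42.857%
Salt term: 16.6 × (-0.951) = -15.787
GC term: 0.41 × 42.857 = 17.571; length term: −500/28 = −17.857
Tm = 81.5 + (-15.787) + 17.571 − 17.857 = 65.427 → 65.4°C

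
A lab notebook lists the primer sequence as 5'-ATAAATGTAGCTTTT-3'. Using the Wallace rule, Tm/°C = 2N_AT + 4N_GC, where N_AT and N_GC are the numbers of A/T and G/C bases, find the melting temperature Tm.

Base counts: G=2, T=7, A=5, C=1
A+T = 12, G+C = 3
Tm = 4·3 + 2·12 = 12 + 24 = 36°C

36°C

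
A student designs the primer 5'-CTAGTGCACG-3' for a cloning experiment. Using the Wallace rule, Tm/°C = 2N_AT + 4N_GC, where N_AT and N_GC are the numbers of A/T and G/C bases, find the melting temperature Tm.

32°C

T=2, G=3, C=3, A=2
AT pairs contribute 4, GC pairs contribute 6.
Tm = 2×4 + 4×6 = 32°C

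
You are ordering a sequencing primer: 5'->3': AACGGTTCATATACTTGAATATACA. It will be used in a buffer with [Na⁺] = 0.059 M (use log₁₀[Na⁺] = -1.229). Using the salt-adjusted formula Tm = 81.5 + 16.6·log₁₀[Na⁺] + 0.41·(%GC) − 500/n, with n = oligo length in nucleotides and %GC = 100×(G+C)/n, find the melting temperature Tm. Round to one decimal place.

52.6°C

Length n = 25. A=10, C=4, T=8, G=3
G+C = 7, so %GC = 7/25 × 100 = 28%
Salt term: 16.6 × (-1.229) = -20.401
GC term: 0.41 × 28 = 11.48; length term: −500/25 = −20
Tm = 81.5 + (-20.401) + 11.48 − 20 = 52.579 → 52.6°C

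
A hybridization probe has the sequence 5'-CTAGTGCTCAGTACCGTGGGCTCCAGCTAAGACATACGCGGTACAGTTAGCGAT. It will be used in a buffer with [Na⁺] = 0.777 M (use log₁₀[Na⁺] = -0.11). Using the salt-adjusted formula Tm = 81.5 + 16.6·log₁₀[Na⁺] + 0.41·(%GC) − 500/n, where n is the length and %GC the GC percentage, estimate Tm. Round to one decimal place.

92.4°C

Length n = 54. Base counts: A=13, C=14, T=12, G=15
G+C = 29, so %GC = 29/54 × 100 = 53.704%
Salt term: 16.6 × (-0.11) = -1.826
GC term: 0.41 × 53.704 = 22.019; length term: −500/54 = −9.259
Tm = 81.5 + (-1.826) + 22.019 − 9.259 = 92.434 → 92.4°C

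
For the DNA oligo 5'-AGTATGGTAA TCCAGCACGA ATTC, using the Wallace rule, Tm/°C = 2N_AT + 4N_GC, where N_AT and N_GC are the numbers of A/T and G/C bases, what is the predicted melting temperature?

Counting bases: C=5, T=6, A=8, G=5
A+T = 14, G+C = 10
Tm = 2×14 + 4×10 = 68°C

68°C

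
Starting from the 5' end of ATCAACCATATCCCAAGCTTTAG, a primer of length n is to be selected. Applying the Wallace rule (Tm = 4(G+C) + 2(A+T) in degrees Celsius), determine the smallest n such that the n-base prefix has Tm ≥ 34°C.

n = 13

First 12 bases: ATCAACCATATC → Tm = 32°C (< 34°C)
First 13 bases: ATCAACCATATCC → Tm = 36°C (≥ 34°C)
Since every base adds ≥2°C, Tm only increases with n, so the threshold is first crossed at n = 13.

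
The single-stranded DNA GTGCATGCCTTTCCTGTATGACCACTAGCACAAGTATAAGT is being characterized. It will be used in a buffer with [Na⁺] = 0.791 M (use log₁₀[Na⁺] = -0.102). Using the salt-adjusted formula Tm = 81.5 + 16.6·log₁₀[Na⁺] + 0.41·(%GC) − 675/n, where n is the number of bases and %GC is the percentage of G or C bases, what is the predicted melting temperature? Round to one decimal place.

81.3°C

Length n = 41. Scanning the sequence gives G=8, A=11, C=10, T=12.
G+C = 18, so %GC = 18/41 × 100 = 43.902%
Salt term: 16.6 × (-0.102) = -1.693
GC term: 0.41 × 43.902 = 18; length term: −675/41 = −16.463
Tm = 81.5 + (-1.693) + 18 − 16.463 = 81.344 → 81.3°C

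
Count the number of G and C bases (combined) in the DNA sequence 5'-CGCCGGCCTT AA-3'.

8

Scanning the sequence gives T=2, A=2, C=5, G=3.
Total G or C: 3 + 5 = 8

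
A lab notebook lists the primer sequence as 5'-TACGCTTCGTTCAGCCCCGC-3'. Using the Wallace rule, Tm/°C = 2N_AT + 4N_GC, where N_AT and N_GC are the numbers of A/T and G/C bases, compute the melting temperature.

66°C

G=4, C=9, T=5, A=2
A+T = 7, G+C = 13
Tm = 4·13 + 2·7 = 52 + 14 = 66°C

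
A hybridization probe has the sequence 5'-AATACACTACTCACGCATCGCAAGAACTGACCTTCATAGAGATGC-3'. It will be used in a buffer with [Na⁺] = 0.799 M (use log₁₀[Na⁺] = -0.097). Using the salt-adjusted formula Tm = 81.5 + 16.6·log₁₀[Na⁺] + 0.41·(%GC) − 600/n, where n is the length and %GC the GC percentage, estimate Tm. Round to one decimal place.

84.8°C

Length n = 45. Counting bases: A=16, G=7, C=13, T=9
G+C = 20, so %GC = 20/45 × 100 = 44.444%
Salt term: 16.6 × (-0.097) = -1.61
GC term: 0.41 × 44.444 = 18.222; length term: −600/45 = −13.333
Tm = 81.5 + (-1.61) + 18.222 − 13.333 = 84.779 → 84.8°C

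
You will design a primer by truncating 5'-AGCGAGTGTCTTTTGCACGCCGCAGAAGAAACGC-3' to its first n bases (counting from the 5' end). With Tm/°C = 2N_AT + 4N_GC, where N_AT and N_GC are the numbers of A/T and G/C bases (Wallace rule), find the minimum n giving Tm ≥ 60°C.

n = 20

First 19 bases: AGCGAGTGTCTTTTGCACG → Tm = 58°C (< 60°C)
First 20 bases: AGCGAGTGTCTTTTGCACGC → Tm = 62°C (≥ 60°C)
Since every base adds ≥2°C, Tm only increases with n, so the threshold is first crossed at n = 20.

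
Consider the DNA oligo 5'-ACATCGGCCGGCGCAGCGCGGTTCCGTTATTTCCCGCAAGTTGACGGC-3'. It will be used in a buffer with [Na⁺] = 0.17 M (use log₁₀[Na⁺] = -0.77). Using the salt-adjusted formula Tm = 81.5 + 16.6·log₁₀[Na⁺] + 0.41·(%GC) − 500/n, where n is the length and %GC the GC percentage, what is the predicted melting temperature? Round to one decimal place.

84.8°C

Length n = 48. T=10, C=16, A=7, G=15
G+C = 31, so %GC = 31/48 × 100 = 64.583%
Salt term: 16.6 × (-0.77) = -12.782
GC term: 0.41 × 64.583 = 26.479; length term: −500/48 = −10.417
Tm = 81.5 + (-12.782) + 26.479 − 10.417 = 84.78 → 84.8°C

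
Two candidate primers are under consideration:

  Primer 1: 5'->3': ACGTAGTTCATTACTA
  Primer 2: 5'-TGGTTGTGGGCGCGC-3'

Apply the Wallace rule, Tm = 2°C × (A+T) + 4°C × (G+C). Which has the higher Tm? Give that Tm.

Primer 1: A+T=11, G+C=5 → Tm = 2(11)+4(5) = 42°C
Primer 2: A+T=4, G+C=11 → Tm = 2(4)+4(11) = 52°C
42°C vs 52°C → primer 2 is higher.

Primer 2, 52°C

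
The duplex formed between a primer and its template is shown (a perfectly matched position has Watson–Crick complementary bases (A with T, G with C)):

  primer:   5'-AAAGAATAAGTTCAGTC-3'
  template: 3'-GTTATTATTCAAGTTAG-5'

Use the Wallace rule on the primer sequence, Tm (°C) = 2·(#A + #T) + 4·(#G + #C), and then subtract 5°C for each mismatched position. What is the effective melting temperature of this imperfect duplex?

Primer base counts: A=8, T=4, G=3, C=2 → A+T=12, G+C=5
Perfect-match Tm = 2(12) + 4(5) = 24 + 20 = 44°C
Mismatches (positions where the bases are not complementary): 3 (at positions 1, 4, 15)
Effective Tm = 44 − 3×5 = 44 − 15 = 29°C

29°C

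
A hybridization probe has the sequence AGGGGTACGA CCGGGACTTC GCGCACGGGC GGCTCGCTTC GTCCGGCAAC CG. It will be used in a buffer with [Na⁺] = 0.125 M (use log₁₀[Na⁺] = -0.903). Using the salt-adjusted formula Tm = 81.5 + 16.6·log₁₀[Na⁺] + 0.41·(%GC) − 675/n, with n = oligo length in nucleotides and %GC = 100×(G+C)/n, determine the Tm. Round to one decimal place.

Length n = 52. Scanning the sequence gives T=7, G=20, A=7, C=18.
G+C = 38, so %GC = 38/52 × 100 = 73.077%
Salt term: 16.6 × (-0.903) = -14.99
GC term: 0.41 × 73.077 = 29.962; length term: −675/52 = −12.981
Tm = 81.5 + (-14.99) + 29.962 − 12.981 = 83.491 → 83.5°C

83.5°C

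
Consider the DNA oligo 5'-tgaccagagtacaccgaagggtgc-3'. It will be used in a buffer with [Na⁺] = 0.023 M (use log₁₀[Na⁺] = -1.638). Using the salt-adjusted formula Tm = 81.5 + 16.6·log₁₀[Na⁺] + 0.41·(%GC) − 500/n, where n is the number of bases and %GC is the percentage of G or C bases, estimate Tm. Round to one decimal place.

57.4°C

Length n = 24. Counting bases: G=8, T=3, A=7, C=6
G+C = 14, so %GC = 14/24 × 100 = 58.333%
Salt term: 16.6 × (-1.638) = -27.191
GC term: 0.41 × 58.333 = 23.917; length term: −500/24 = −20.833
Tm = 81.5 + (-27.191) + 23.917 − 20.833 = 57.393 → 57.4°C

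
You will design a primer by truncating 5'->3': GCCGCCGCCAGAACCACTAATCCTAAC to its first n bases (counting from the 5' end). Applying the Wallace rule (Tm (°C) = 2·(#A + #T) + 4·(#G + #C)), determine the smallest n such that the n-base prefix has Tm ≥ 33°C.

First 8 bases: GCCGCCGC → Tm = 32°C (< 33°C)
First 9 bases: GCCGCCGCC → Tm = 36°C (≥ 33°C)
Since every base adds ≥2°C, Tm only increases with n, so the threshold is first crossed at n = 9.

n = 9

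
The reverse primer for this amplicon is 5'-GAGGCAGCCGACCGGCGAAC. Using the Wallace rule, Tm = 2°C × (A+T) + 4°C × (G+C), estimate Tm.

Scanning the sequence gives G=8, A=5, C=7, T=0.
A+T = 5, G+C = 15
Tm = 2×5 + 4×15 = 70°C

70°C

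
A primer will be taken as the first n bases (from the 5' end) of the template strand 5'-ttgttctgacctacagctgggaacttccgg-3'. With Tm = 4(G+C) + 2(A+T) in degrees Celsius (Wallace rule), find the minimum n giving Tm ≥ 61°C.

n = 21

First 20 bases: TTGTTCTGACCTACAGCTGG → Tm = 60°C (< 61°C)
First 21 bases: TTGTTCTGACCTACAGCTGGG → Tm = 64°C (≥ 61°C)
Each additional base adds 2°C (A/T) or 4°C (G/C), so Tm is non-decreasing in n; n = 21 is the first length to reach 61°C.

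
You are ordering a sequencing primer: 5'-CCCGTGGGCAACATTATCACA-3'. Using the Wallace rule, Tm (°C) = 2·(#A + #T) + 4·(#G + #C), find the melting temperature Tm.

64°C

G=4, A=6, C=7, T=4
So N_AT = 10 and N_GC = 11.
Tm = 2(10) + 4(11) = 20 + 44 = 64°C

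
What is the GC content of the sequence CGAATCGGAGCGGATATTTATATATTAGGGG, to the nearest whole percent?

Base counts: C=3, T=9, A=9, G=10
G+C = 10 + 3 = 13 out of 31 bases
%GC = 13/31 × 100 = 41.94% ≈ 42%

42%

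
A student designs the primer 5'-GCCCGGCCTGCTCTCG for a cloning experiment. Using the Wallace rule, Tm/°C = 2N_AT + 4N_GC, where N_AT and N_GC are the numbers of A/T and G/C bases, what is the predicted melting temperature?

58°C

Counting bases: G=5, T=3, A=0, C=8
So N_AT = 3 and N_GC = 13.
Tm = 2(3) + 4(13) = 6 + 52 = 58°C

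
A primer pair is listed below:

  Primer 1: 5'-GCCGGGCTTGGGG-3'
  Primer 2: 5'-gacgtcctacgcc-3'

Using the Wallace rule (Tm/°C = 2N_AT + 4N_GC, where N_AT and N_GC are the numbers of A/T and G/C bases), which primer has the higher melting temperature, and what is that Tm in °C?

Primer 1, 48°C

Primer 1: A+T=2, G+C=11 → Tm = 2(2)+4(11) = 48°C
Primer 2: A+T=4, G+C=9 → Tm = 2(4)+4(9) = 44°C
48°C vs 44°C → primer 1 is higher.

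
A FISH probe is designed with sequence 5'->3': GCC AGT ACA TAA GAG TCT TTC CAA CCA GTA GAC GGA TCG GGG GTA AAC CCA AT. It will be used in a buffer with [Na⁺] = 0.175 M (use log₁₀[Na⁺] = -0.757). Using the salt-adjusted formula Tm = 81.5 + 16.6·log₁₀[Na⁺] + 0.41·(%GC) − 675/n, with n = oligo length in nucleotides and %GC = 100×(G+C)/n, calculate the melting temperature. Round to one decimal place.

Length n = 53. Counting bases: A=17, T=10, C=13, G=13
G+C = 26, so %GC = 26/53 × 100 = 49.057%
Salt term: 16.6 × (-0.757) = -12.566
GC term: 0.41 × 49.057 = 20.113; length term: −675/53 = −12.736
Tm = 81.5 + (-12.566) + 20.113 − 12.736 = 76.311 → 76.3°C

76.3°C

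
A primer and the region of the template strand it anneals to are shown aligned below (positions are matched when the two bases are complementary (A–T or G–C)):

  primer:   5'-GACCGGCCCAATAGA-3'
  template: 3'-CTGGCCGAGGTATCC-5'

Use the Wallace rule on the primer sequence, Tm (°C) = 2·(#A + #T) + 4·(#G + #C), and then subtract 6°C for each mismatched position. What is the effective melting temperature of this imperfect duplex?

30°C

Primer base counts: A=5, T=1, G=4, C=5 → A+T=6, G+C=9
Perfect-match Tm = 2(6) + 4(9) = 12 + 36 = 48°C
Mismatches (positions where the bases are not complementary): 3 (at positions 8, 10, 15)
Effective Tm = 48 − 3×6 = 48 − 18 = 30°C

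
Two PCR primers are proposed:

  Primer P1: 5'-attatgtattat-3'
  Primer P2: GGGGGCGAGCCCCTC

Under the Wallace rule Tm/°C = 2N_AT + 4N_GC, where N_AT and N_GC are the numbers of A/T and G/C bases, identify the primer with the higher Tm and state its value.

Primer P1: A+T=11, G+C=1 → Tm = 2(11)+4(1) = 26°C
Primer P2: A+T=2, G+C=13 → Tm = 2(2)+4(13) = 56°C
26°C vs 56°C → primer P2 is higher.

Primer P2, 56°C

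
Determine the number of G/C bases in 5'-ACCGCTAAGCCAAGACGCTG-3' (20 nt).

12

Scanning the sequence gives C=7, G=5, A=6, T=2.
Total G or C: 5 + 7 = 12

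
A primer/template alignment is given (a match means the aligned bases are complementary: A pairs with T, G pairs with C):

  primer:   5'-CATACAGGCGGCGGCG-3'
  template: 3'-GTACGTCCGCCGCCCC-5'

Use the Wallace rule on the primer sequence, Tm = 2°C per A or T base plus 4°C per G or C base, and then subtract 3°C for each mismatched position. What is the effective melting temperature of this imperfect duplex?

Primer base counts: A=3, T=1, G=7, C=5 → A+T=4, G+C=12
Perfect-match Tm = 2(4) + 4(12) = 8 + 48 = 56°C
Mismatches (positions where the bases are not complementary): 2 (at positions 4, 15)
Effective Tm = 56 − 2×3 = 56 − 6 = 50°C

50°C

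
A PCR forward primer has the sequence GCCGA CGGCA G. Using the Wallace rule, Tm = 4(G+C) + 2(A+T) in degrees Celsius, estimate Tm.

40°C

Scanning the sequence gives G=5, A=2, T=0, C=4.
A+T = 2, G+C = 9
Tm = 2(2) + 4(9) = 4 + 36 = 40°C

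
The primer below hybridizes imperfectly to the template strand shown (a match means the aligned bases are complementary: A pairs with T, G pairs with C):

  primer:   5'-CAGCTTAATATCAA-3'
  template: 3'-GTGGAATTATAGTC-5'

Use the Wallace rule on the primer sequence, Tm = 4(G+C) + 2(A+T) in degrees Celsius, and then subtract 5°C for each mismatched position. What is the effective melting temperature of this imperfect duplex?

Primer base counts: A=6, T=4, G=1, C=3 → A+T=10, G+C=4
Perfect-match Tm = 2(10) + 4(4) = 20 + 16 = 36°C
Mismatches (positions where the bases are not complementary): 2 (at positions 3, 14)
Effective Tm = 36 − 2×5 = 36 − 10 = 26°C

26°C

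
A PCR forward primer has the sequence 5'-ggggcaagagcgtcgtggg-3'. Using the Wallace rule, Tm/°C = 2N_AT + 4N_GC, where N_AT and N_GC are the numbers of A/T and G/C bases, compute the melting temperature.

A=3, T=2, C=3, G=11
So N_AT = 5 and N_GC = 14.
Tm = 4·14 + 2·5 = 56 + 10 = 66°C

66°C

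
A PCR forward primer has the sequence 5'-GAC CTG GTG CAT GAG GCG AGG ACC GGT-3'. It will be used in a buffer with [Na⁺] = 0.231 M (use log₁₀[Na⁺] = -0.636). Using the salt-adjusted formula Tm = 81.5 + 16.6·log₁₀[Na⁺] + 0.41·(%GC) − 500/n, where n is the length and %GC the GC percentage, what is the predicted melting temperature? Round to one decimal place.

79.8°C

Length n = 27. A=5, T=4, C=6, G=12
G+C = 18, so %GC = 18/27 × 100 = 66.667%
Salt term: 16.6 × (-0.636) = -10.558
GC term: 0.41 × 66.667 = 27.333; length term: −500/27 = −18.519
Tm = 81.5 + (-10.558) + 27.333 − 18.519 = 79.756 → 79.8°C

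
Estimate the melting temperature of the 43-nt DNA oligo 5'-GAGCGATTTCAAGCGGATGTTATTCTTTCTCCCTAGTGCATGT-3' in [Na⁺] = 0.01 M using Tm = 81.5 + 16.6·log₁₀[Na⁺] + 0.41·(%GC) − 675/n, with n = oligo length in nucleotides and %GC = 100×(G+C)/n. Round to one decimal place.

Length n = 43. Base counts: G=10, C=9, A=8, T=16
G+C = 19, so %GC = 19/43 × 100 = 44.186%
Salt term: 16.6 × (-2) = -33.2
GC term: 0.41 × 44.186 = 18.116; length term: −675/43 = −15.698
Tm = 81.5 + (-33.2) + 18.116 − 15.698 = 50.718 → 50.7°C

50.7°C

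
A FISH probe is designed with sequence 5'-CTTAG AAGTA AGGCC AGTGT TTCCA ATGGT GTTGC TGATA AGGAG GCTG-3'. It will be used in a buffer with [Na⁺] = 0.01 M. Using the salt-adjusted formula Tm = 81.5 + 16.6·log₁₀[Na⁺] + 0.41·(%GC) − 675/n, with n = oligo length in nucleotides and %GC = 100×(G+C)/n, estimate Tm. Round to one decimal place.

Length n = 49. Counting bases: C=7, A=12, T=14, G=16
G+C = 23, so %GC = 23/49 × 100 = 46.939%
Salt term: 16.6 × (-2) = -33.2
GC term: 0.41 × 46.939 = 19.245; length term: −675/49 = −13.776
Tm = 81.5 + (-33.2) + 19.245 − 13.776 = 53.769 → 53.8°C

53.8°C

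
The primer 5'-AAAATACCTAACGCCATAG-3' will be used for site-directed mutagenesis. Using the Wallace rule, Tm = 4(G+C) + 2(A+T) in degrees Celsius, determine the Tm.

Counting bases: C=5, G=2, A=9, T=3
AT pairs contribute 12, GC pairs contribute 7.
Tm = 4·7 + 2·12 = 28 + 24 = 52°C

52°C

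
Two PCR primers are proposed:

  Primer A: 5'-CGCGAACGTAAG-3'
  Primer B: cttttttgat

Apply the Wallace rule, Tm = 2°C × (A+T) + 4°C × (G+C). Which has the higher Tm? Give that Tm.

Primer A, 38°C

Primer A: A+T=5, G+C=7 → Tm = 2(5)+4(7) = 38°C
Primer B: A+T=8, G+C=2 → Tm = 2(8)+4(2) = 24°C
38°C vs 24°C → primer A is higher.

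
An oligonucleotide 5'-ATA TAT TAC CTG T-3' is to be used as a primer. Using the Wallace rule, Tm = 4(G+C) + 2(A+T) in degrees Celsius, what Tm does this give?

Counting bases: T=6, C=2, G=1, A=4
AT pairs contribute 10, GC pairs contribute 3.
Tm = 2×10 + 4×3 = 32°C

32°C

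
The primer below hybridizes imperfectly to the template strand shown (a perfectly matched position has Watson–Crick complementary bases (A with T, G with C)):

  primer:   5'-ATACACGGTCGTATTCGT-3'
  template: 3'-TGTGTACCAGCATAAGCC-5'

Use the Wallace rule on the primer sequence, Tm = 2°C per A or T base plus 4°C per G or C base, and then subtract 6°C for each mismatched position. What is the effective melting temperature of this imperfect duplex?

Primer base counts: A=4, T=6, G=4, C=4 → A+T=10, G+C=8
Perfect-match Tm = 2(10) + 4(8) = 20 + 32 = 52°C
Mismatches (positions where the bases are not complementary): 3 (at positions 2, 6, 18)
Effective Tm = 52 − 3×6 = 52 − 18 = 34°C

34°C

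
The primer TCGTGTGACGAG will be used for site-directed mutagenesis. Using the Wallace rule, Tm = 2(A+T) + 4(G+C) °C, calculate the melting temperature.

C=2, G=5, A=2, T=3
AT pairs contribute 5, GC pairs contribute 7.
Tm = 2(5) + 4(7) = 10 + 28 = 38°C

38°C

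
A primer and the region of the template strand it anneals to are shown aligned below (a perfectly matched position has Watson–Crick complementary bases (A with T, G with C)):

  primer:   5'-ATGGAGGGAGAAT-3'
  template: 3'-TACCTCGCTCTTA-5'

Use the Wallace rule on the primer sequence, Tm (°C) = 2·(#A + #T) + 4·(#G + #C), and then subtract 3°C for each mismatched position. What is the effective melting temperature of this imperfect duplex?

Primer base counts: A=5, T=2, G=6, C=0 → A+T=7, G+C=6
Perfect-match Tm = 2(7) + 4(6) = 14 + 24 = 38°C
Mismatches (positions where the bases are not complementary): 1 (at position 7)
Effective Tm = 38 − 1×3 = 38 − 3 = 35°C

35°C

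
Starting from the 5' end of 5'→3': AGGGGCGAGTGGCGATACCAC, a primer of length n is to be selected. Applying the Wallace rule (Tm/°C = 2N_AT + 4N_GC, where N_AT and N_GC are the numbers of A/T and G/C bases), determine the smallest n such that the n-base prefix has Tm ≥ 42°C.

n = 12

First 11 bases: AGGGGCGAGTG → Tm = 38°C (< 42°C)
First 12 bases: AGGGGCGAGTGG → Tm = 42°C (≥ 42°C)
Each additional base adds 2°C (A/T) or 4°C (G/C), so Tm is non-decreasing in n; n = 12 is the first length to reach 42°C.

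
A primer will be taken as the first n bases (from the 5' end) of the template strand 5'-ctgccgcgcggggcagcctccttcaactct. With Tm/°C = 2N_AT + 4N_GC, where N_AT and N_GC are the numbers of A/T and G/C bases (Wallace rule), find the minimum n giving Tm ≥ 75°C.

First 20 bases: CTGCCGCGCGGGGCAGCCTC → Tm = 74°C (< 75°C)
First 21 bases: CTGCCGCGCGGGGCAGCCTCC → Tm = 78°C (≥ 75°C)
Since every base adds ≥2°C, Tm only increases with n, so the threshold is first crossed at n = 21.

n = 21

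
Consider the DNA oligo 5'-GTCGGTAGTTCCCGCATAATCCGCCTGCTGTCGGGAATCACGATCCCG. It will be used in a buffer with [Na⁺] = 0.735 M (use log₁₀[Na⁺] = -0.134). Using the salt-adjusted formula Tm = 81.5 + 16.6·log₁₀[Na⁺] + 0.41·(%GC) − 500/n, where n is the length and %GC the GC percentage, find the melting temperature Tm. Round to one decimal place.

Length n = 48. Counting bases: T=11, C=16, G=13, A=8
G+C = 29, so %GC = 29/48 × 100 = 60.417%
Salt term: 16.6 × (-0.134) = -2.224
GC term: 0.41 × 60.417 = 24.771; length term: −500/48 = −10.417
Tm = 81.5 + (-2.224) + 24.771 − 10.417 = 93.63 → 93.6°C

93.6°C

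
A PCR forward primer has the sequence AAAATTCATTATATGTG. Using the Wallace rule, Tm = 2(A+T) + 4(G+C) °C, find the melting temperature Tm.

40°C

Base counts: A=7, C=1, G=2, T=7
So N_AT = 14 and N_GC = 3.
Tm = 2×14 + 4×3 = 40°C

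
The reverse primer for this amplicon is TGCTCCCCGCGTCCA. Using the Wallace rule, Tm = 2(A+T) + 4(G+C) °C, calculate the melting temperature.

52°C

Scanning the sequence gives A=1, G=3, C=8, T=3.
AT pairs contribute 4, GC pairs contribute 11.
Tm = 2×4 + 4×11 = 52°C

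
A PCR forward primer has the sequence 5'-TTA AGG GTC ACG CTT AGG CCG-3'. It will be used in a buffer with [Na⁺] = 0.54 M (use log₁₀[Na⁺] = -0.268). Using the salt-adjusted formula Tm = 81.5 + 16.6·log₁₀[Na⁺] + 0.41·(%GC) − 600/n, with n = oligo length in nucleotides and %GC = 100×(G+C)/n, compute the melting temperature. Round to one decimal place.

Length n = 21. C=5, T=5, G=7, A=4
G+C = 12, so %GC = 12/21 × 100 = 57.143%
Salt term: 16.6 × (-0.268) = -4.449
GC term: 0.41 × 57.143 = 23.429; length term: −600/21 = −28.571
Tm = 81.5 + (-4.449) + 23.429 − 28.571 = 71.909 → 71.9°C

71.9°C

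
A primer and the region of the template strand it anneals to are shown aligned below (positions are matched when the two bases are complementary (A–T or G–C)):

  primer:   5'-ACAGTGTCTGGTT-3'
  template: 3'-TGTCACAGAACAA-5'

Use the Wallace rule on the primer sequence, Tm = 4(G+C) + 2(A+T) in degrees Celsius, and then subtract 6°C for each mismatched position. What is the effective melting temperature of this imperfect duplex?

32°C

Primer base counts: A=2, T=5, G=4, C=2 → A+T=7, G+C=6
Perfect-match Tm = 2(7) + 4(6) = 14 + 24 = 38°C
Mismatches (positions where the bases are not complementary): 1 (at position 10)
Effective Tm = 38 − 1×6 = 38 − 6 = 32°C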